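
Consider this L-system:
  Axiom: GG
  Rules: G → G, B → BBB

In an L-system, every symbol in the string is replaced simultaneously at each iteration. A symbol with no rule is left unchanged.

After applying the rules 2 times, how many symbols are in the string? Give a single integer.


Step 0: length = 2
Step 1: length = 2
Step 2: length = 2

Answer: 2


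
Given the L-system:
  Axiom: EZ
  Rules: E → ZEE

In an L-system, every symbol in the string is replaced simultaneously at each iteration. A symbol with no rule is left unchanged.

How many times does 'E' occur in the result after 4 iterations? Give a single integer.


Answer: 16

Derivation:
Step 0: EZ  (1 'E')
Step 1: ZEEZ  (2 'E')
Step 2: ZZEEZEEZ  (4 'E')
Step 3: ZZZEEZEEZZEEZEEZ  (8 'E')
Step 4: ZZZZEEZEEZZEEZEEZZZEEZEEZZEEZEEZ  (16 'E')


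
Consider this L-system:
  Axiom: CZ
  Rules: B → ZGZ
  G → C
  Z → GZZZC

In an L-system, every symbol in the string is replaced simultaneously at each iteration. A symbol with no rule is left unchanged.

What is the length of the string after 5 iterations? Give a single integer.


Answer: 486

Derivation:
Step 0: length = 2
Step 1: length = 6
Step 2: length = 18
Step 3: length = 54
Step 4: length = 162
Step 5: length = 486


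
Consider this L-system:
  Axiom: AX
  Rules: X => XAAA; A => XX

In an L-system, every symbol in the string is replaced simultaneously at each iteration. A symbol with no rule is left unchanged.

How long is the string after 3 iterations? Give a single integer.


Step 0: length = 2
Step 1: length = 6
Step 2: length = 18
Step 3: length = 54

Answer: 54


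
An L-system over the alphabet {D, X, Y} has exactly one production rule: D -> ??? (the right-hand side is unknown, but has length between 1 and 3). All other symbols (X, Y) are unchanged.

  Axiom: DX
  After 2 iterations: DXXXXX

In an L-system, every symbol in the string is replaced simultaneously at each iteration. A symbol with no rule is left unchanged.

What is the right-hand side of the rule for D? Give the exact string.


Answer: DXX

Derivation:
Trying D -> DXX:
  Step 0: DX
  Step 1: DXXX
  Step 2: DXXXXX
Matches the given result.


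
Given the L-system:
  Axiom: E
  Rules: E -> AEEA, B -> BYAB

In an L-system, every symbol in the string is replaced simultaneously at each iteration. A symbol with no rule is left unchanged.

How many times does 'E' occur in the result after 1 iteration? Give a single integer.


Step 0: E  (1 'E')
Step 1: AEEA  (2 'E')

Answer: 2


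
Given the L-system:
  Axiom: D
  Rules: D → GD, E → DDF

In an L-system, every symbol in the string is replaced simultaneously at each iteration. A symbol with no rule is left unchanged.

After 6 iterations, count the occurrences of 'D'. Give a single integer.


Answer: 1

Derivation:
Step 0: D  (1 'D')
Step 1: GD  (1 'D')
Step 2: GGD  (1 'D')
Step 3: GGGD  (1 'D')
Step 4: GGGGD  (1 'D')
Step 5: GGGGGD  (1 'D')
Step 6: GGGGGGD  (1 'D')


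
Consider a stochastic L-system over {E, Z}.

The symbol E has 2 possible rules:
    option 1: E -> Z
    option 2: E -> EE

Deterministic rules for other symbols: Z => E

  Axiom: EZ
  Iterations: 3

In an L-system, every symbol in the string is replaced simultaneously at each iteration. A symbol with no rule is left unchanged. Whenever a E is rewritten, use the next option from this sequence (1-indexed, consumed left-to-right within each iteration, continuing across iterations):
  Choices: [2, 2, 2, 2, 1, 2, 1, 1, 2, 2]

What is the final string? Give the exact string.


Answer: ZEEZZEEEE

Derivation:
Step 0: EZ
Step 1: EEE  (used choices [2])
Step 2: EEEEEE  (used choices [2, 2, 2])
Step 3: ZEEZZEEEE  (used choices [1, 2, 1, 1, 2, 2])


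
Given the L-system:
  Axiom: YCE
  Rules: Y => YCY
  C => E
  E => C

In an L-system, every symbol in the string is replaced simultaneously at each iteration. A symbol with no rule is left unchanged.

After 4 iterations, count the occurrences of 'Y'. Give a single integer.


Step 0: YCE  (1 'Y')
Step 1: YCYEC  (2 'Y')
Step 2: YCYEYCYCE  (4 'Y')
Step 3: YCYEYCYCYCYEYCYEC  (8 'Y')
Step 4: YCYEYCYCYCYEYCYEYCYEYCYCYCYEYCYCE  (16 'Y')

Answer: 16


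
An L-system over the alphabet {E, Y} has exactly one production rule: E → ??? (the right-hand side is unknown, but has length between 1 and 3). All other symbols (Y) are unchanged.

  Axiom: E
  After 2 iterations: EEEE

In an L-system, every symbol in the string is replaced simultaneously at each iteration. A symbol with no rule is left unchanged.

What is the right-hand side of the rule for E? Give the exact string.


Answer: EE

Derivation:
Trying E → EE:
  Step 0: E
  Step 1: EE
  Step 2: EEEE
Matches the given result.


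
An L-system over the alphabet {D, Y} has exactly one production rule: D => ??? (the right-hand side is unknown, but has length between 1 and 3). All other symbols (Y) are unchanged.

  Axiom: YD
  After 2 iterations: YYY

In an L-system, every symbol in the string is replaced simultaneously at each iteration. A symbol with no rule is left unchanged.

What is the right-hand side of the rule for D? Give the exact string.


Trying D => YY:
  Step 0: YD
  Step 1: YYY
  Step 2: YYY
Matches the given result.

Answer: YY


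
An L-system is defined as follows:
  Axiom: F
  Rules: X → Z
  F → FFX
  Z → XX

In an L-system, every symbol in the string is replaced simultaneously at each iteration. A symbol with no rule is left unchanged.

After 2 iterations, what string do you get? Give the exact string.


Step 0: F
Step 1: FFX
Step 2: FFXFFXZ

Answer: FFXFFXZ


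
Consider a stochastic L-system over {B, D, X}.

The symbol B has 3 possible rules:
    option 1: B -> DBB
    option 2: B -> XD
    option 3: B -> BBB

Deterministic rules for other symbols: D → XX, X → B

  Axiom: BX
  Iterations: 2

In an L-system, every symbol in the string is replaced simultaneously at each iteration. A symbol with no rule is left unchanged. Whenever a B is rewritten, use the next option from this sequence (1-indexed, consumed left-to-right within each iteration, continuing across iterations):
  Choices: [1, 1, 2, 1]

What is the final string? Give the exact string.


Step 0: BX
Step 1: DBBB  (used choices [1])
Step 2: XXDBBXDDBB  (used choices [1, 2, 1])

Answer: XXDBBXDDBB


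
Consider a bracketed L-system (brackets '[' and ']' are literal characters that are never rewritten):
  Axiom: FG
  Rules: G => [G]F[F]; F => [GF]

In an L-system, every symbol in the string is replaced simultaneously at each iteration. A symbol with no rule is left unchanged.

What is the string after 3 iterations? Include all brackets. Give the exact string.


Step 0: FG
Step 1: [GF][G]F[F]
Step 2: [[G]F[F][GF]][[G]F[F]][GF][[GF]]
Step 3: [[[G]F[F]][GF][[GF]][[G]F[F][GF]]][[[G]F[F]][GF][[GF]]][[G]F[F][GF]][[[G]F[F][GF]]]

Answer: [[[G]F[F]][GF][[GF]][[G]F[F][GF]]][[[G]F[F]][GF][[GF]]][[G]F[F][GF]][[[G]F[F][GF]]]


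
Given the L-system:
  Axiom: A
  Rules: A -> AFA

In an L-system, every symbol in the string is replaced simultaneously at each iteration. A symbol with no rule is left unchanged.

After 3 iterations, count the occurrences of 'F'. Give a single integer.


Answer: 7

Derivation:
Step 0: A  (0 'F')
Step 1: AFA  (1 'F')
Step 2: AFAFAFA  (3 'F')
Step 3: AFAFAFAFAFAFAFA  (7 'F')


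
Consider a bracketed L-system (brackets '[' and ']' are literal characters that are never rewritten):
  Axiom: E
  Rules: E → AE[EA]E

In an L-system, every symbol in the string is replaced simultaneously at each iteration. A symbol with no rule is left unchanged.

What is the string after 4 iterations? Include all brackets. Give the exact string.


Answer: AAAAE[EA]E[AE[EA]EA]AE[EA]E[AAE[EA]E[AE[EA]EA]AE[EA]EA]AAE[EA]E[AE[EA]EA]AE[EA]E[AAAE[EA]E[AE[EA]EA]AE[EA]E[AAE[EA]E[AE[EA]EA]AE[EA]EA]AAE[EA]E[AE[EA]EA]AE[EA]EA]AAAE[EA]E[AE[EA]EA]AE[EA]E[AAE[EA]E[AE[EA]EA]AE[EA]EA]AAE[EA]E[AE[EA]EA]AE[EA]E

Derivation:
Step 0: E
Step 1: AE[EA]E
Step 2: AAE[EA]E[AE[EA]EA]AE[EA]E
Step 3: AAAE[EA]E[AE[EA]EA]AE[EA]E[AAE[EA]E[AE[EA]EA]AE[EA]EA]AAE[EA]E[AE[EA]EA]AE[EA]E
Step 4: AAAAE[EA]E[AE[EA]EA]AE[EA]E[AAE[EA]E[AE[EA]EA]AE[EA]EA]AAE[EA]E[AE[EA]EA]AE[EA]E[AAAE[EA]E[AE[EA]EA]AE[EA]E[AAE[EA]E[AE[EA]EA]AE[EA]EA]AAE[EA]E[AE[EA]EA]AE[EA]EA]AAAE[EA]E[AE[EA]EA]AE[EA]E[AAE[EA]E[AE[EA]EA]AE[EA]EA]AAE[EA]E[AE[EA]EA]AE[EA]E


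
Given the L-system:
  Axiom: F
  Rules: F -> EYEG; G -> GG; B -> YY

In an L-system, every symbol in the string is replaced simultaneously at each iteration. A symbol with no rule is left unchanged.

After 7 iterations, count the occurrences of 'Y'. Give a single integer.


Step 0: F  (0 'Y')
Step 1: EYEG  (1 'Y')
Step 2: EYEGG  (1 'Y')
Step 3: EYEGGGG  (1 'Y')
Step 4: EYEGGGGGGGG  (1 'Y')
Step 5: EYEGGGGGGGGGGGGGGGG  (1 'Y')
Step 6: EYEGGGGGGGGGGGGGGGGGGGGGGGGGGGGGGGG  (1 'Y')
Step 7: EYEGGGGGGGGGGGGGGGGGGGGGGGGGGGGGGGGGGGGGGGGGGGGGGGGGGGGGGGGGGGGGGGG  (1 'Y')

Answer: 1


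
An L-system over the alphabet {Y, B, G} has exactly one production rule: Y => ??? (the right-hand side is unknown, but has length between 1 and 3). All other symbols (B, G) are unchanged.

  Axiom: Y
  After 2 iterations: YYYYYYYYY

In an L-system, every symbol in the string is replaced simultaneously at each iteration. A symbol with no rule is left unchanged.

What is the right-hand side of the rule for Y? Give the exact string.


Answer: YYY

Derivation:
Trying Y => YYY:
  Step 0: Y
  Step 1: YYY
  Step 2: YYYYYYYYY
Matches the given result.


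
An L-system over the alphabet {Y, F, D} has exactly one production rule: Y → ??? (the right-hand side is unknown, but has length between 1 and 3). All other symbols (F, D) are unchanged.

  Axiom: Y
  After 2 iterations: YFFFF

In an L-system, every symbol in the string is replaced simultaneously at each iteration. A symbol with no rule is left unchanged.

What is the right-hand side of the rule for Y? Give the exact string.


Trying Y → YFF:
  Step 0: Y
  Step 1: YFF
  Step 2: YFFFF
Matches the given result.

Answer: YFF


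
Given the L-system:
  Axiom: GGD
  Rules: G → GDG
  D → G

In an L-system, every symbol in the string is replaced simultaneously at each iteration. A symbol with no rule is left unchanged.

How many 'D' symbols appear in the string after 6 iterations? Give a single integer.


Answer: 169

Derivation:
Step 0: GGD  (1 'D')
Step 1: GDGGDGG  (2 'D')
Step 2: GDGGGDGGDGGGDGGDG  (5 'D')
Step 3: GDGGGDGGDGGDGGGDGGDGGGDGGDGGDGGGDGGDGGGDG  (12 'D')
Step 4: GDGGGDGGDGGDGGGDGGDGGGDGGDGGGDGGDGGDGGGDGGDGGGDGGDGGDGGGDGGDGGGDGGDGGGDGGDGGDGGGDGGDGGGDGGDGGDGGGDG  (29 'D')
Step 5: GDGGGDGGDGGDGGGDGGDGGGDGGDGGGDGGDGGDGGGDGGDGGGDGGDGGDGGGDGGDGGGDGGDGGDGGGDGGDGGGDGGDGGGDGGDGGDGGGDGGDGGGDGGDGGDGGGDGGDGGGDGGDGGGDGGDGGDGGGDGGDGGGDGGDGGDGGGDGGDGGGDGGDGGDGGGDGGDGGGDGGDGGGDGGDGGDGGGDGGDGGGDGGDGGDGGGDGGDGGGDGGDGGGDGGDGGDGGGDG  (70 'D')
Step 6: GDGGGDGGDGGDGGGDGGDGGGDGGDGGGDGGDGGDGGGDGGDGGGDGGDGGDGGGDGGDGGGDGGDGGDGGGDGGDGGGDGGDGGGDGGDGGDGGGDGGDGGGDGGDGGDGGGDGGDGGGDGGDGGGDGGDGGDGGGDGGDGGGDGGDGGDGGGDGGDGGGDGGDGGGDGGDGGDGGGDGGDGGGDGGDGGDGGGDGGDGGGDGGDGGDGGGDGGDGGGDGGDGGGDGGDGGDGGGDGGDGGGDGGDGGDGGGDGGDGGGDGGDGGGDGGDGGDGGGDGGDGGGDGGDGGDGGGDGGDGGGDGGDGGDGGGDGGDGGGDGGDGGGDGGDGGDGGGDGGDGGGDGGDGGDGGGDGGDGGGDGGDGGGDGGDGGDGGGDGGDGGGDGGDGGDGGGDGGDGGGDGGDGGGDGGDGGDGGGDGGDGGGDGGDGGDGGGDGGDGGGDGGDGGDGGGDGGDGGGDGGDGGGDGGDGGDGGGDGGDGGGDGGDGGDGGGDGGDGGGDGGDGGGDGGDGGDGGGDGGDGGGDGGDGGDGGGDGGDGGGDGGDGGDGGGDGGDGGGDGGDGGGDGGDGGDGGGDG  (169 'D')


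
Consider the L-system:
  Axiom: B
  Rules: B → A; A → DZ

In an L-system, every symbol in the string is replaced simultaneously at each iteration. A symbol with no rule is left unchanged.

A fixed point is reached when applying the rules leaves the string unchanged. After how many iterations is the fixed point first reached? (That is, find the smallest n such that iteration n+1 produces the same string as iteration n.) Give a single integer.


Answer: 2

Derivation:
Step 0: B
Step 1: A
Step 2: DZ
Step 3: DZ  (unchanged — fixed point at step 2)


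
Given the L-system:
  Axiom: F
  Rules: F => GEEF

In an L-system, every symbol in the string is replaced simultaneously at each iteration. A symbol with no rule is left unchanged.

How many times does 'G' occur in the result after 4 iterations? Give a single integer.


Answer: 4

Derivation:
Step 0: F  (0 'G')
Step 1: GEEF  (1 'G')
Step 2: GEEGEEF  (2 'G')
Step 3: GEEGEEGEEF  (3 'G')
Step 4: GEEGEEGEEGEEF  (4 'G')


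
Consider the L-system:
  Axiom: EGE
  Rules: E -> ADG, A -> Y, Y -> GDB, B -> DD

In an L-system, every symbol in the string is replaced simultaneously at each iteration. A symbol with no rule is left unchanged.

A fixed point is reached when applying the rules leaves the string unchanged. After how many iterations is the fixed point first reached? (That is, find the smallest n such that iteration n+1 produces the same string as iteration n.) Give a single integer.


Answer: 4

Derivation:
Step 0: EGE
Step 1: ADGGADG
Step 2: YDGGYDG
Step 3: GDBDGGGDBDG
Step 4: GDDDDGGGDDDDG
Step 5: GDDDDGGGDDDDG  (unchanged — fixed point at step 4)


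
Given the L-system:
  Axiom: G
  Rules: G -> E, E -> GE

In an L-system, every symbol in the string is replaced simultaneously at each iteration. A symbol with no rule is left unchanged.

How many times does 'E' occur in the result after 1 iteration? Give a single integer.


Answer: 1

Derivation:
Step 0: G  (0 'E')
Step 1: E  (1 'E')


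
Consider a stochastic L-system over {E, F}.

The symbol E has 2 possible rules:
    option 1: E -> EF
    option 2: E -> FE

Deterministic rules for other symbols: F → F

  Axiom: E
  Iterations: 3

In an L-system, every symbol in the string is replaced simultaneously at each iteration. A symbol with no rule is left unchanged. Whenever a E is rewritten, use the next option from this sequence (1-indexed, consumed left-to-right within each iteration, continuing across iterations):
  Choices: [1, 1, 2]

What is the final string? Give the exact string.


Answer: FEFF

Derivation:
Step 0: E
Step 1: EF  (used choices [1])
Step 2: EFF  (used choices [1])
Step 3: FEFF  (used choices [2])


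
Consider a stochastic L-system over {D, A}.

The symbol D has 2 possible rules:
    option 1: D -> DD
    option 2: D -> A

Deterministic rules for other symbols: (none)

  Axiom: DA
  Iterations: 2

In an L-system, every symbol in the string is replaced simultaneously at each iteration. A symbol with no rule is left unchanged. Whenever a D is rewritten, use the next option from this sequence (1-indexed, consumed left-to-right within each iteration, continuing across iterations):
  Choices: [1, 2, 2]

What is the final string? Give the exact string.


Step 0: DA
Step 1: DDA  (used choices [1])
Step 2: AAA  (used choices [2, 2])

Answer: AAA


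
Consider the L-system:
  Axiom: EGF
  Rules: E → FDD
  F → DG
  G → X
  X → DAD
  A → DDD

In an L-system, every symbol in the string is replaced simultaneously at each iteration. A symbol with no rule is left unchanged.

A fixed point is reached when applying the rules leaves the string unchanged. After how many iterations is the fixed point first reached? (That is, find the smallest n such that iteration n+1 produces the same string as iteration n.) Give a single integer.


Answer: 5

Derivation:
Step 0: EGF
Step 1: FDDXDG
Step 2: DGDDDADDX
Step 3: DXDDDDDDDDDAD
Step 4: DDADDDDDDDDDDDDDD
Step 5: DDDDDDDDDDDDDDDDDDD
Step 6: DDDDDDDDDDDDDDDDDDD  (unchanged — fixed point at step 5)


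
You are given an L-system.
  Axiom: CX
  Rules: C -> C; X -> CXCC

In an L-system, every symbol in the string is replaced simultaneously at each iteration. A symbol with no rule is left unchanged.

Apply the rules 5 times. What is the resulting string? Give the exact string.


Answer: CCCCCCXCCCCCCCCCC

Derivation:
Step 0: CX
Step 1: CCXCC
Step 2: CCCXCCCC
Step 3: CCCCXCCCCCC
Step 4: CCCCCXCCCCCCCC
Step 5: CCCCCCXCCCCCCCCCC


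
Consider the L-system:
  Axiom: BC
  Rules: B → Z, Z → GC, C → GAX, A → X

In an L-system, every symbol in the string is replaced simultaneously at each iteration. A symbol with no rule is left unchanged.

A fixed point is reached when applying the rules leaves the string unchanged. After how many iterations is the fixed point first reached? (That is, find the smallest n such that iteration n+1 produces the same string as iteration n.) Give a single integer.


Answer: 4

Derivation:
Step 0: BC
Step 1: ZGAX
Step 2: GCGXX
Step 3: GGAXGXX
Step 4: GGXXGXX
Step 5: GGXXGXX  (unchanged — fixed point at step 4)


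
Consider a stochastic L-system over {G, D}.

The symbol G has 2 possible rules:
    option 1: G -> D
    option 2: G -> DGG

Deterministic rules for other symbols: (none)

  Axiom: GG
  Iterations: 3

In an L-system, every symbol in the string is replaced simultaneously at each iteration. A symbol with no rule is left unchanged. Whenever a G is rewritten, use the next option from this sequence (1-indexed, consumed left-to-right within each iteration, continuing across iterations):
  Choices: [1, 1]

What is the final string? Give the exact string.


Answer: DD

Derivation:
Step 0: GG
Step 1: DD  (used choices [1, 1])
Step 2: DD  (used choices [])
Step 3: DD  (used choices [])


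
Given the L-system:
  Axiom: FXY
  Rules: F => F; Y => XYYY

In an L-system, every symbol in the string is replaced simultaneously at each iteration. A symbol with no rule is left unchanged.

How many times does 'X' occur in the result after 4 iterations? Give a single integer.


Step 0: FXY  (1 'X')
Step 1: FXXYYY  (2 'X')
Step 2: FXXXYYYXYYYXYYY  (5 'X')
Step 3: FXXXXYYYXYYYXYYYXXYYYXYYYXYYYXXYYYXYYYXYYY  (14 'X')
Step 4: FXXXXXYYYXYYYXYYYXXYYYXYYYXYYYXXYYYXYYYXYYYXXXYYYXYYYXYYYXXYYYXYYYXYYYXXYYYXYYYXYYYXXXYYYXYYYXYYYXXYYYXYYYXYYYXXYYYXYYYXYYY  (41 'X')

Answer: 41


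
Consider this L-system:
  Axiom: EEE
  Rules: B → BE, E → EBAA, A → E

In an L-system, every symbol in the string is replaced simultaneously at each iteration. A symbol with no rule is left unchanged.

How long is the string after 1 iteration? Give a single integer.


Step 0: length = 3
Step 1: length = 12

Answer: 12


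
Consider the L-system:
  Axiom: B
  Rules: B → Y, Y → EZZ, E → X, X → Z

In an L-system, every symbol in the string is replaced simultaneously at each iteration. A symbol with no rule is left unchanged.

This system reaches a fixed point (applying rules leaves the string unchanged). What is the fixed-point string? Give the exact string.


Answer: ZZZ

Derivation:
Step 0: B
Step 1: Y
Step 2: EZZ
Step 3: XZZ
Step 4: ZZZ
Step 5: ZZZ  (unchanged — fixed point at step 4)


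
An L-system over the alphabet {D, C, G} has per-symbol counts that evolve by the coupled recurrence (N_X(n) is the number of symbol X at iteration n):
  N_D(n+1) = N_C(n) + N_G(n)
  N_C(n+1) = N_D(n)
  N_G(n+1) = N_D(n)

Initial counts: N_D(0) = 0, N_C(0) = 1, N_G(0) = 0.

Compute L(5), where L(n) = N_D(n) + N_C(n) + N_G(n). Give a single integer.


Answer: 4

Derivation:
Step 0: N_D=0, N_C=1, N_G=0, L=1
Step 1: N_D=1, N_C=0, N_G=0, L=1
Step 2: N_D=0, N_C=1, N_G=1, L=2
Step 3: N_D=2, N_C=0, N_G=0, L=2
Step 4: N_D=0, N_C=2, N_G=2, L=4
Step 5: N_D=4, N_C=0, N_G=0, L=4


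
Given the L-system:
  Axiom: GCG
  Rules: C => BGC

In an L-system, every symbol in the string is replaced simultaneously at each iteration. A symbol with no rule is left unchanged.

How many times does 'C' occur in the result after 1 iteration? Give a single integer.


Step 0: GCG  (1 'C')
Step 1: GBGCG  (1 'C')

Answer: 1


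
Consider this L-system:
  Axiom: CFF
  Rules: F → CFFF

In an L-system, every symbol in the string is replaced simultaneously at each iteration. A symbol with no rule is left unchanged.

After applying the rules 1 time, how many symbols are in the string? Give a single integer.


Answer: 9

Derivation:
Step 0: length = 3
Step 1: length = 9


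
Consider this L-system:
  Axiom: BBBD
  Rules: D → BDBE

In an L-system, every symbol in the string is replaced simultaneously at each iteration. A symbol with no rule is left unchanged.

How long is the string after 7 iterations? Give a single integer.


Answer: 25

Derivation:
Step 0: length = 4
Step 1: length = 7
Step 2: length = 10
Step 3: length = 13
Step 4: length = 16
Step 5: length = 19
Step 6: length = 22
Step 7: length = 25


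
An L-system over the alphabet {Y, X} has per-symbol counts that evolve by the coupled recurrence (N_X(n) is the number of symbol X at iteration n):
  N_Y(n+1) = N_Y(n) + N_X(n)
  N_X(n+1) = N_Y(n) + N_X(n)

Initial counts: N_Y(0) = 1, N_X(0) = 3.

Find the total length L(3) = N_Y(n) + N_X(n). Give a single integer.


Answer: 32

Derivation:
Step 0: N_Y=1, N_X=3, L=4
Step 1: N_Y=4, N_X=4, L=8
Step 2: N_Y=8, N_X=8, L=16
Step 3: N_Y=16, N_X=16, L=32


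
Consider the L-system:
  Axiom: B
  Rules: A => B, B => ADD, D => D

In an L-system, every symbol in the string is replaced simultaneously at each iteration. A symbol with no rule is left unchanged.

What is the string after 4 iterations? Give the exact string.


Answer: BDDDD

Derivation:
Step 0: B
Step 1: ADD
Step 2: BDD
Step 3: ADDDD
Step 4: BDDDD


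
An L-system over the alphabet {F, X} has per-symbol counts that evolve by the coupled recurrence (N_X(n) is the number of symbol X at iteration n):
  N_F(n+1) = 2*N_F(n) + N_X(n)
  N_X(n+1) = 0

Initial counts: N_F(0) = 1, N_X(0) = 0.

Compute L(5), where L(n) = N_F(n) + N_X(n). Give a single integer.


Answer: 32

Derivation:
Step 0: N_F=1, N_X=0, L=1
Step 1: N_F=2, N_X=0, L=2
Step 2: N_F=4, N_X=0, L=4
Step 3: N_F=8, N_X=0, L=8
Step 4: N_F=16, N_X=0, L=16
Step 5: N_F=32, N_X=0, L=32


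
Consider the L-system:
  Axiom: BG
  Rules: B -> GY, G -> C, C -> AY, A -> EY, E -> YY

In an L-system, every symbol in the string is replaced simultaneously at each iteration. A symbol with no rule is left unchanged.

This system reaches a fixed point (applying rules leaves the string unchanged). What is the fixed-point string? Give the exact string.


Step 0: BG
Step 1: GYC
Step 2: CYAY
Step 3: AYYEYY
Step 4: EYYYYYYY
Step 5: YYYYYYYYY
Step 6: YYYYYYYYY  (unchanged — fixed point at step 5)

Answer: YYYYYYYYY


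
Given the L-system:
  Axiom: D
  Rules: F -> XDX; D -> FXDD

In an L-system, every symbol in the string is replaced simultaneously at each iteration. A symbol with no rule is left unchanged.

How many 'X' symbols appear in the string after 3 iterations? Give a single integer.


Step 0: D  (0 'X')
Step 1: FXDD  (1 'X')
Step 2: XDXXFXDDFXDD  (5 'X')
Step 3: XFXDDXXXDXXFXDDFXDDXDXXFXDDFXDD  (14 'X')

Answer: 14


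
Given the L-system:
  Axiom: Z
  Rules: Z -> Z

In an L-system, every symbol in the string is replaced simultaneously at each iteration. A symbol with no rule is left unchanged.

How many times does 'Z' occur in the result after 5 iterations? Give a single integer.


Answer: 1

Derivation:
Step 0: Z  (1 'Z')
Step 1: Z  (1 'Z')
Step 2: Z  (1 'Z')
Step 3: Z  (1 'Z')
Step 4: Z  (1 'Z')
Step 5: Z  (1 'Z')


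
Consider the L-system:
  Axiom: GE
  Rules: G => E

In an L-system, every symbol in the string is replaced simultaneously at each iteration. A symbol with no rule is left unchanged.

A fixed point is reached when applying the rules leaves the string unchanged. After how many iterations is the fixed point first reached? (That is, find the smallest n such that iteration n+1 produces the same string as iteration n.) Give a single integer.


Answer: 1

Derivation:
Step 0: GE
Step 1: EE
Step 2: EE  (unchanged — fixed point at step 1)


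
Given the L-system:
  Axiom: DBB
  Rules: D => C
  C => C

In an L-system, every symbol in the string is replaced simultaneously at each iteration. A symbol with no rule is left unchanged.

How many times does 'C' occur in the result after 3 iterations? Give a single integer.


Step 0: DBB  (0 'C')
Step 1: CBB  (1 'C')
Step 2: CBB  (1 'C')
Step 3: CBB  (1 'C')

Answer: 1


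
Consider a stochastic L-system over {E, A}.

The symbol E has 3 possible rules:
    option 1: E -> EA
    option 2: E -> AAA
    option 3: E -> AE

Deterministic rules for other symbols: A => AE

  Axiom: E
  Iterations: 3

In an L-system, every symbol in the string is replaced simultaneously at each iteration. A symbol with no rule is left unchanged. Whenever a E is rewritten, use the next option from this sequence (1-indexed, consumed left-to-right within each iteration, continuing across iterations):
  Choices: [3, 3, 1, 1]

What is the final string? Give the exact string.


Answer: AEEAAEEA

Derivation:
Step 0: E
Step 1: AE  (used choices [3])
Step 2: AEAE  (used choices [3])
Step 3: AEEAAEEA  (used choices [1, 1])


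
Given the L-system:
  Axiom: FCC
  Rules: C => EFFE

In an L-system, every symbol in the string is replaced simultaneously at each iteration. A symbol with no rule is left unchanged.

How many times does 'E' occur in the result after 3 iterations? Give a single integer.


Step 0: FCC  (0 'E')
Step 1: FEFFEEFFE  (4 'E')
Step 2: FEFFEEFFE  (4 'E')
Step 3: FEFFEEFFE  (4 'E')

Answer: 4


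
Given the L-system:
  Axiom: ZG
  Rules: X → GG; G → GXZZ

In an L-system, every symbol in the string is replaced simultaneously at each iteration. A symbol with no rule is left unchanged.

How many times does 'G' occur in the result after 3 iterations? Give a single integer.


Step 0: ZG  (1 'G')
Step 1: ZGXZZ  (1 'G')
Step 2: ZGXZZGGZZ  (3 'G')
Step 3: ZGXZZGGZZGXZZGXZZZZ  (5 'G')

Answer: 5


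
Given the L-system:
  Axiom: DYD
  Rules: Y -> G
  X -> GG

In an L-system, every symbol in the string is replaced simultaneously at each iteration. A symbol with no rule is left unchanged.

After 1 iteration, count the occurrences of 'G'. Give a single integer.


Answer: 1

Derivation:
Step 0: DYD  (0 'G')
Step 1: DGD  (1 'G')


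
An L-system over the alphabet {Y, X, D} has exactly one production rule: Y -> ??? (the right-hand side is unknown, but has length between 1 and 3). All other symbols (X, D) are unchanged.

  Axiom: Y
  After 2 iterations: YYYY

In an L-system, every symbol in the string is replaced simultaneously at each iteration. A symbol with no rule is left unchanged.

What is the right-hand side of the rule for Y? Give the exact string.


Trying Y -> YY:
  Step 0: Y
  Step 1: YY
  Step 2: YYYY
Matches the given result.

Answer: YY


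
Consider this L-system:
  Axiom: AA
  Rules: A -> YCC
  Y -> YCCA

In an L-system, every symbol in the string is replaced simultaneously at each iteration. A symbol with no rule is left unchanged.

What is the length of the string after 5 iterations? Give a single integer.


Step 0: length = 2
Step 1: length = 6
Step 2: length = 12
Step 3: length = 22
Step 4: length = 38
Step 5: length = 64

Answer: 64


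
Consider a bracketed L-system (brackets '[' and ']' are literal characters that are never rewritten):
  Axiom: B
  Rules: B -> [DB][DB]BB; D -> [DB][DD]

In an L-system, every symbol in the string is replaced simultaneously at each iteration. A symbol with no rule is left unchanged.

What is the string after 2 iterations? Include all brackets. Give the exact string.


Answer: [[DB][DD][DB][DB]BB][[DB][DD][DB][DB]BB][DB][DB]BB[DB][DB]BB

Derivation:
Step 0: B
Step 1: [DB][DB]BB
Step 2: [[DB][DD][DB][DB]BB][[DB][DD][DB][DB]BB][DB][DB]BB[DB][DB]BB


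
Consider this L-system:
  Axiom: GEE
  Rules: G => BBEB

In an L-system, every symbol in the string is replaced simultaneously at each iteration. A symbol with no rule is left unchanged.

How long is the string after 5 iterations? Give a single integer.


Answer: 6

Derivation:
Step 0: length = 3
Step 1: length = 6
Step 2: length = 6
Step 3: length = 6
Step 4: length = 6
Step 5: length = 6


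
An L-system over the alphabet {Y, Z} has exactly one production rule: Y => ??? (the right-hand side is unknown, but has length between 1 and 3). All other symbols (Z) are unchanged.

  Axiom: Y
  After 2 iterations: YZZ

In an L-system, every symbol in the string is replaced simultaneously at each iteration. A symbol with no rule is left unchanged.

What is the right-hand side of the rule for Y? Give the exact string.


Answer: YZ

Derivation:
Trying Y => YZ:
  Step 0: Y
  Step 1: YZ
  Step 2: YZZ
Matches the given result.


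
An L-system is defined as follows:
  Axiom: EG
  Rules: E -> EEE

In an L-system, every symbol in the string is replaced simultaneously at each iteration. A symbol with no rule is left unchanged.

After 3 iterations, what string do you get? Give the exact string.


Step 0: EG
Step 1: EEEG
Step 2: EEEEEEEEEG
Step 3: EEEEEEEEEEEEEEEEEEEEEEEEEEEG

Answer: EEEEEEEEEEEEEEEEEEEEEEEEEEEG


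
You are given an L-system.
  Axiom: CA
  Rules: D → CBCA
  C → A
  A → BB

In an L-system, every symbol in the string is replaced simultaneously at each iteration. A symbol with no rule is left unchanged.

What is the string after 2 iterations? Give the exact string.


Answer: BBBB

Derivation:
Step 0: CA
Step 1: ABB
Step 2: BBBB


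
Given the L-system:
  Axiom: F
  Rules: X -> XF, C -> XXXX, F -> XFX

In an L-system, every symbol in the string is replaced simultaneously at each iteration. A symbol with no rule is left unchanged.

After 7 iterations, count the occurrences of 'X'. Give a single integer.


Answer: 338

Derivation:
Step 0: F  (0 'X')
Step 1: XFX  (2 'X')
Step 2: XFXFXXF  (4 'X')
Step 3: XFXFXXFXFXXFXFXFX  (10 'X')
Step 4: XFXFXXFXFXXFXFXFXXFXFXXFXFXFXXFXFXXFXFXXF  (24 'X')
Step 5: XFXFXXFXFXXFXFXFXXFXFXXFXFXFXXFXFXXFXFXXFXFXFXXFXFXXFXFXFXXFXFXXFXFXXFXFXFXXFXFXXFXFXFXXFXFXXFXFXFX  (58 'X')
Step 6: XFXFXXFXFXXFXFXFXXFXFXXFXFXFXXFXFXXFXFXXFXFXFXXFXFXXFXFXFXXFXFXXFXFXXFXFXFXXFXFXXFXFXFXXFXFXXFXFXFXXFXFXXFXFXXFXFXFXXFXFXXFXFXFXXFXFXXFXFXXFXFXFXXFXFXXFXFXFXXFXFXXFXFXFXXFXFXXFXFXXFXFXFXXFXFXXFXFXFXXFXFXXFXFXXFXFXFXXFXFXXFXFXFXXFXFXXFXFXXF  (140 'X')
Step 7: XFXFXXFXFXXFXFXFXXFXFXXFXFXFXXFXFXXFXFXXFXFXFXXFXFXXFXFXFXXFXFXXFXFXXFXFXFXXFXFXXFXFXFXXFXFXXFXFXFXXFXFXXFXFXXFXFXFXXFXFXXFXFXFXXFXFXXFXFXXFXFXFXXFXFXXFXFXFXXFXFXXFXFXFXXFXFXXFXFXXFXFXFXXFXFXXFXFXFXXFXFXXFXFXXFXFXFXXFXFXXFXFXFXXFXFXXFXFXXFXFXFXXFXFXXFXFXFXXFXFXXFXFXFXXFXFXXFXFXXFXFXFXXFXFXXFXFXFXXFXFXXFXFXXFXFXFXXFXFXXFXFXFXXFXFXXFXFXFXXFXFXXFXFXXFXFXFXXFXFXXFXFXFXXFXFXXFXFXXFXFXFXXFXFXXFXFXFXXFXFXXFXFXXFXFXFXXFXFXXFXFXFXXFXFXXFXFXFXXFXFXXFXFXXFXFXFXXFXFXXFXFXFXXFXFXXFXFXXFXFXFXXFXFXXFXFXFXXFXFXXFXFXFXXFXFXXFXFXXFXFXFXXFXFXXFXFXFXXFXFXXFXFXXFXFXFXXFXFXXFXFXFXXFXFXXFXFXFX  (338 'X')


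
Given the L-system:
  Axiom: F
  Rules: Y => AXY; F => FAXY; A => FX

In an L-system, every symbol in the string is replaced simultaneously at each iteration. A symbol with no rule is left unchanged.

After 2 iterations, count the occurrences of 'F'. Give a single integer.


Step 0: F  (1 'F')
Step 1: FAXY  (1 'F')
Step 2: FAXYFXXAXY  (2 'F')

Answer: 2


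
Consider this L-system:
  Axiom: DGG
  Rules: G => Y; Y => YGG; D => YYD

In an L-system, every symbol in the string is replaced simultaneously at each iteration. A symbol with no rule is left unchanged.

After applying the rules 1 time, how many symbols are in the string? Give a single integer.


Step 0: length = 3
Step 1: length = 5

Answer: 5


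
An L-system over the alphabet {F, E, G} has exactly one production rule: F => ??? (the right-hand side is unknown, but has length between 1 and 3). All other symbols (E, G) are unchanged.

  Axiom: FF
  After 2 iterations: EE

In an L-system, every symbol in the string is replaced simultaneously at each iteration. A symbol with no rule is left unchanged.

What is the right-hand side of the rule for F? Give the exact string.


Answer: E

Derivation:
Trying F => E:
  Step 0: FF
  Step 1: EE
  Step 2: EE
Matches the given result.


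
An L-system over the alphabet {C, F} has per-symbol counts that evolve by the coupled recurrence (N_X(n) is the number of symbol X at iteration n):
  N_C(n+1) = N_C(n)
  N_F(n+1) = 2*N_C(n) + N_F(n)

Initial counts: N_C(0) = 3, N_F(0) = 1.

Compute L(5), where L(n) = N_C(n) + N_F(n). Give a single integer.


Answer: 34

Derivation:
Step 0: N_C=3, N_F=1, L=4
Step 1: N_C=3, N_F=7, L=10
Step 2: N_C=3, N_F=13, L=16
Step 3: N_C=3, N_F=19, L=22
Step 4: N_C=3, N_F=25, L=28
Step 5: N_C=3, N_F=31, L=34


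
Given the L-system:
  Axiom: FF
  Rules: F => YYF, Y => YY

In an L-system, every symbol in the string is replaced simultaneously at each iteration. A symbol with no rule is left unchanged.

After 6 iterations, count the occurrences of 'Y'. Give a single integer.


Step 0: FF  (0 'Y')
Step 1: YYFYYF  (4 'Y')
Step 2: YYYYYYFYYYYYYF  (12 'Y')
Step 3: YYYYYYYYYYYYYYFYYYYYYYYYYYYYYF  (28 'Y')
Step 4: YYYYYYYYYYYYYYYYYYYYYYYYYYYYYYFYYYYYYYYYYYYYYYYYYYYYYYYYYYYYYF  (60 'Y')
Step 5: YYYYYYYYYYYYYYYYYYYYYYYYYYYYYYYYYYYYYYYYYYYYYYYYYYYYYYYYYYYYYYFYYYYYYYYYYYYYYYYYYYYYYYYYYYYYYYYYYYYYYYYYYYYYYYYYYYYYYYYYYYYYYF  (124 'Y')
Step 6: YYYYYYYYYYYYYYYYYYYYYYYYYYYYYYYYYYYYYYYYYYYYYYYYYYYYYYYYYYYYYYYYYYYYYYYYYYYYYYYYYYYYYYYYYYYYYYYYYYYYYYYYYYYYYYYYYYYYYYYYYYYYYYFYYYYYYYYYYYYYYYYYYYYYYYYYYYYYYYYYYYYYYYYYYYYYYYYYYYYYYYYYYYYYYYYYYYYYYYYYYYYYYYYYYYYYYYYYYYYYYYYYYYYYYYYYYYYYYYYYYYYYYYYYYYYYYF  (252 'Y')

Answer: 252


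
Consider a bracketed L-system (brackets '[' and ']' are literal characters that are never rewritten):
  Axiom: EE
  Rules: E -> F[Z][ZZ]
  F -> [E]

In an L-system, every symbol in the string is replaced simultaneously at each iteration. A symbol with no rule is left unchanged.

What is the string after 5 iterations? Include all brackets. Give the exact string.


Answer: [[F[Z][ZZ]][Z][ZZ]][Z][ZZ][[F[Z][ZZ]][Z][ZZ]][Z][ZZ]

Derivation:
Step 0: EE
Step 1: F[Z][ZZ]F[Z][ZZ]
Step 2: [E][Z][ZZ][E][Z][ZZ]
Step 3: [F[Z][ZZ]][Z][ZZ][F[Z][ZZ]][Z][ZZ]
Step 4: [[E][Z][ZZ]][Z][ZZ][[E][Z][ZZ]][Z][ZZ]
Step 5: [[F[Z][ZZ]][Z][ZZ]][Z][ZZ][[F[Z][ZZ]][Z][ZZ]][Z][ZZ]


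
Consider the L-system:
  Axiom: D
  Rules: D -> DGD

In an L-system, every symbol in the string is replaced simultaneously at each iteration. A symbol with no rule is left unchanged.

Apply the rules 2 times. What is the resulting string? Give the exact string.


Step 0: D
Step 1: DGD
Step 2: DGDGDGD

Answer: DGDGDGD


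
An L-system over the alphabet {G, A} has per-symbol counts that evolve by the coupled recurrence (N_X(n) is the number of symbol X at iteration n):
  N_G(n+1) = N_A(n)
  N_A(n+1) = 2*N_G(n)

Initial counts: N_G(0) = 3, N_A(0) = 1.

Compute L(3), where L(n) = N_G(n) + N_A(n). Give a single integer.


Answer: 14

Derivation:
Step 0: N_G=3, N_A=1, L=4
Step 1: N_G=1, N_A=6, L=7
Step 2: N_G=6, N_A=2, L=8
Step 3: N_G=2, N_A=12, L=14


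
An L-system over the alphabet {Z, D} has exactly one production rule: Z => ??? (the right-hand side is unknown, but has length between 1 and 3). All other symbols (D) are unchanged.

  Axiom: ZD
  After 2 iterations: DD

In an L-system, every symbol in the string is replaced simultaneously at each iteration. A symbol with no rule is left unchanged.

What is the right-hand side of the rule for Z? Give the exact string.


Trying Z => D:
  Step 0: ZD
  Step 1: DD
  Step 2: DD
Matches the given result.

Answer: D


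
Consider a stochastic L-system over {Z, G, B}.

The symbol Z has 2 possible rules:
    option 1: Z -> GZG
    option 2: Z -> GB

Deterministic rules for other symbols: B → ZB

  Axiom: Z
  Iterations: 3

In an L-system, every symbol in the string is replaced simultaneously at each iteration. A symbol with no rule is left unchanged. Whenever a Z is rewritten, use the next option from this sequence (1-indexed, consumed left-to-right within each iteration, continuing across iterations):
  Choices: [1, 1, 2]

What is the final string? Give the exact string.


Step 0: Z
Step 1: GZG  (used choices [1])
Step 2: GGZGG  (used choices [1])
Step 3: GGGBGG  (used choices [2])

Answer: GGGBGG


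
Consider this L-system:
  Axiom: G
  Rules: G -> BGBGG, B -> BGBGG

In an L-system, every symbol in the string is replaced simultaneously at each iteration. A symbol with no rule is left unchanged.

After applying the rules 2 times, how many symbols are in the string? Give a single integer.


Answer: 25

Derivation:
Step 0: length = 1
Step 1: length = 5
Step 2: length = 25


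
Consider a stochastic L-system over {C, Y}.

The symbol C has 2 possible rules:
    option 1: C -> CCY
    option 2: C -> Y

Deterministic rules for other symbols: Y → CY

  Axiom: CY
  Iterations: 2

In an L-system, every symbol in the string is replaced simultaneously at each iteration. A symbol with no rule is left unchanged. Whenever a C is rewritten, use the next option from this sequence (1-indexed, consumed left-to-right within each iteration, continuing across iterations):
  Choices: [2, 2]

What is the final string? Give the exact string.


Answer: CYYCY

Derivation:
Step 0: CY
Step 1: YCY  (used choices [2])
Step 2: CYYCY  (used choices [2])


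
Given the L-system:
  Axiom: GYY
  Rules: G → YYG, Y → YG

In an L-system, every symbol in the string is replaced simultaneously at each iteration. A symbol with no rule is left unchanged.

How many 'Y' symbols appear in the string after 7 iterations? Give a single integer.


Answer: 816

Derivation:
Final string: YGYYGYGYGYYGYGYYGYGYYGYGYGYYGYGYYGYGYGYYGYGYYGYGYGYYGYGYYGYGYYGYGYGYYGYGYYGYGYGYYGYGYYGYGYYGYGYGYYGYGYYGYGYGYYGYGYYGYGYYGYGYGYYGYGYYGYGYGYYGYGYYGYGYGYYGYGYYGYGYYGYGYGYYGYGYYGYGYGYYGYGYYGYGYYGYGYGYYGYGYYGYGYGYYGYGYYGYGYGYYGYGYYGYGYYGYGYGYYGYGYYGYGYGYYGYGYYGYGYYGYGYGYYGYGYYGYGYGYYGYGYYGYGYYGYGYGYYGYGYYGYGYGYYGYGYYGYGYGYYGYGYYGYGYYGYGYGYYGYGYYGYGYGYYGYGYYGYGYYGYGYGYYGYGYYGYGYGYYGYGYYGYGYGYYGYGYYGYGYYGYGYGYYGYGYYGYGYGYYGYGYYGYGYYGYGYGYYGYGYYGYGYGYYGYGYYGYGYGYYGYGYYGYGYYGYGYGYYGYGYYGYGYGYYGYGYYGYGYYGYGYGYYGYGYYGYGYGYYGYGYYGYGYYGYGYGYYGYGYYGYGYGYYGYGYYGYGYGYYGYGYYGYGYYGYGYGYYGYGYYGYGYGYYGYGYYGYGYYGYGYGYYGYGYYGYGYGYYGYGYYGYGYGYYGYGYYGYGYYGYGYGYYGYGYYGYGYGYYGYGYYGYGYYGYGYGYYGYGYYGYGYGYYGYGYYGYGYYGYGYGYYGYGYYGYGYGYYGYGYYGYGYGYYGYGYYGYGYYGYGYGYYGYGYYGYGYGYYGYGYYGYGYYGYGYGYYGYGYYGYGYGYYGYGYYGYGYGYYGYGYYGYGYYGYGYGYYGYGYYGYGYGYYGYGYYGYGYYGYGYGYYGYGYYGYGYGYYGYGYYGYGYGYYGYGYYGYGYYGYGYGYYGYGYYGYGYGYYGYGYYGYGYYGYGYGYYGYGYYGYGYGYYGYGYYGYGYYGYGYGYYGYGYYGYGYGYYGYGYYGYGYGYYGYGYYGYGYYGYGYGYYGYGYYGYGYGYYGYGYYGYGYYGYGYGYYGYGYYGYGYGYYGYGYYGYGYGYYGYGYYGYGYYGYGYGYYGYGYYGYGYGYYGYGYYGYGYYGYGYGYYGYGYYGYGYGYYGYGYYGYGYYGYGYGYYGYGYYGYGYGYYGYGYYGYGYGYYGYGYYGYGYYGYGYGYYGYGYYGYGYGYYGYGYYGYGYYGYGYGYYGYGYYGYGYGYYGYGYYGYGYGYYGYGYYGYGYYGYGYGYYGYGYYGYGYGYYGYGYYGYGYYGYGYGYYGYGYYGYGYGYYGYGYYGYGYGYYGYGYYGYGYYGYGYGYYGYGYYGYGYGYYGYGYYGYGYYGYGYGYYGYGYYGYGYGYYGYGYYGYGYYGYGYGYYGYGYYGYGYGYYGYGYYGYGYGYYGYGYYGYGYYGYGYGYYG
Count of 'Y': 816


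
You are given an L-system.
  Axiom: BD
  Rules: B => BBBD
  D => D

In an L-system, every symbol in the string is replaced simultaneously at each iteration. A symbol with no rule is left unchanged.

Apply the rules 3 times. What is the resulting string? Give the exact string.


Step 0: BD
Step 1: BBBDD
Step 2: BBBDBBBDBBBDDD
Step 3: BBBDBBBDBBBDDBBBDBBBDBBBDDBBBDBBBDBBBDDDD

Answer: BBBDBBBDBBBDDBBBDBBBDBBBDDBBBDBBBDBBBDDDD


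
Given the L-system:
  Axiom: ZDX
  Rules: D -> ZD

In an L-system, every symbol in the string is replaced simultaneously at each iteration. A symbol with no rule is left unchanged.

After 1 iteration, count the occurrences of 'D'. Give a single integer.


Answer: 1

Derivation:
Step 0: ZDX  (1 'D')
Step 1: ZZDX  (1 'D')


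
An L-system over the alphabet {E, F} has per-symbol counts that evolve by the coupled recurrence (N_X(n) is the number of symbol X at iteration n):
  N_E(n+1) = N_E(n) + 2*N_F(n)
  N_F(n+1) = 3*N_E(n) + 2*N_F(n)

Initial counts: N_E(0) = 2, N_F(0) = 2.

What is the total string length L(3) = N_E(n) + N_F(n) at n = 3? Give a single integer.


Answer: 256

Derivation:
Step 0: N_E=2, N_F=2, L=4
Step 1: N_E=6, N_F=10, L=16
Step 2: N_E=26, N_F=38, L=64
Step 3: N_E=102, N_F=154, L=256


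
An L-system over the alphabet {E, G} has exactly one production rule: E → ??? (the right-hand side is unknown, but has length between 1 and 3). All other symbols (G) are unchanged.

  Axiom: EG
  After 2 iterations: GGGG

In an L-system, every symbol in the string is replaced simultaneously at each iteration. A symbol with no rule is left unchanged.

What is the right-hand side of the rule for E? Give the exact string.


Answer: GGG

Derivation:
Trying E → GGG:
  Step 0: EG
  Step 1: GGGG
  Step 2: GGGG
Matches the given result.
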